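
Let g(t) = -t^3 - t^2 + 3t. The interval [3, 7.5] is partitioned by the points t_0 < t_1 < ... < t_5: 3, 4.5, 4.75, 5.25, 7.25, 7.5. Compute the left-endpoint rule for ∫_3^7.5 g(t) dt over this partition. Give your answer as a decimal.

Subinterval widths: 1.5, 0.25, 0.5, 2, 0.25.
Left endpoints: 3, 4.5, 4.75, 5.25, 7.25.
g(3) = -27, g(4.5) = -97.875, g(4.75) = -115.484375, g(5.25) = -156.515625, g(7.25) = -411.890625.
Sum = Σ Δt_i · g(t_i).
Sum = -538.71484375.

-538.71484375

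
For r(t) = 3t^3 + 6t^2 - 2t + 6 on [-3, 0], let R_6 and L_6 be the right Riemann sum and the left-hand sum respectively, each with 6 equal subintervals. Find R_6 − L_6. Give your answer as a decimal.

10.5

R_6 = 24.5625.
L_6 = 14.0625.
R_6 − L_6 = 10.5.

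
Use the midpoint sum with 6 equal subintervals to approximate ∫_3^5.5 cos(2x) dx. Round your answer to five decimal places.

-0.37093

Δx = (5.5 − 3)/6 = 5/12.
Midpoints: 77/24, 3.625, 97/24, 107/24, 4.875, 127/24.
f(77/24) ≈ 0.99110, f(3.625) ≈ 0.56792, f(97/24) ≈ -0.22735, f(107/24) ≈ -0.87366, f(4.875) ≈ -0.94758, f(127/24) ≈ -0.40066.
Sum = Δx · [f(77/24) + f(3.625) + f(97/24) + ...].
Sum ≈ -0.37093.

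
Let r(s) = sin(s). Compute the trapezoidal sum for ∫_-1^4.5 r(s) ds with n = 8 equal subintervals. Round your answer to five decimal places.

Δs = (4.5 − (-1))/8 = 0.6875.
r(-1) ≈ -0.84147, r(-0.3125) ≈ -0.30744, r(0.375) ≈ 0.36627, r(1.0625) ≈ 0.87357, r(1.75) ≈ 0.98399, r(2.4375) ≈ 0.64734, r(3.125) ≈ 0.01659, r(3.8125) ≈ -0.62170, r(4.5) ≈ -0.97753.
T_8 = (Δs/2)·[r(s_0) + 2r(s_1) + ... + 2r(s_{7}) + r(s_8)].
Sum ≈ 0.72128.

0.72128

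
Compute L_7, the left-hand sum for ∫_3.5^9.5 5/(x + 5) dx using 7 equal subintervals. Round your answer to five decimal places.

2.77751

Δx = (9.5 − 3.5)/7 = 6/7.
Left endpoints: 3.5, 61/14, 73/14, 85/14, 97/14, 109/14, 121/14.
f(3.5) = 10/17, f(61/14) = 70/131, f(73/14) = 70/143, f(85/14) = 14/31, f(97/14) = 70/167, f(109/14) = 70/179, f(121/14) = 70/191.
Sum = Δx · [f(3.5) + f(61/14) + f(73/14) + ...].
Sum ≈ 2.77751.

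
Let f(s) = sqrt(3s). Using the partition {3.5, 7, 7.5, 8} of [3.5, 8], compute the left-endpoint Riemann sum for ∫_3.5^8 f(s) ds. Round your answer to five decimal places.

Subinterval widths: 3.5, 0.5, 0.5.
Left endpoints: 3.5, 7, 7.5.
f(3.5) ≈ 3.24037, f(7) ≈ 4.58258, f(7.5) ≈ 4.74342.
Sum = Σ Δs_i · f(s_i).
Sum ≈ 16.00429.

16.00429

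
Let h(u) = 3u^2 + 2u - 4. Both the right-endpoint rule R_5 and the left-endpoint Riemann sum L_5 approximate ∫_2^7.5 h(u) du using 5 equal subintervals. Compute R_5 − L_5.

R_5 = 539.715.
L_5 = 355.19.
R_5 − L_5 = 184.525.

184.525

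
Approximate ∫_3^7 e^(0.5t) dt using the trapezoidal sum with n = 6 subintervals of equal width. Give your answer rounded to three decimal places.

57.797

Δt = (7 − 3)/6 = 2/3.
f(3) ≈ 4.482, f(11/3) ≈ 6.255, f(13/3) ≈ 8.729, f(5) ≈ 12.182, f(17/3) ≈ 17.002, f(19/3) ≈ 23.728, f(7) ≈ 33.115.
T_6 = (Δt/2)·[f(t_0) + 2f(t_1) + ... + 2f(t_{5}) + f(t_6)].
Sum ≈ 57.797.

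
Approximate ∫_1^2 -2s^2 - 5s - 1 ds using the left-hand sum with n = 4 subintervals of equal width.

Δs = (2 − 1)/4 = 0.25.
Left endpoints: 1, 1.25, 1.5, 1.75.
f(1) = -8, f(1.25) = -10.375, f(1.5) = -13, f(1.75) = -15.875.
Sum = Δs · [f(1) + f(1.25) + f(1.5) + f(1.75)].
Sum = -11.8125.

-11.8125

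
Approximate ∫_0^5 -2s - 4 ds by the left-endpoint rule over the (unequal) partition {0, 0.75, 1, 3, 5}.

-36.375

Subinterval widths: 0.75, 0.25, 2, 2.
Left endpoints: 0, 0.75, 1, 3.
f(0) = -4, f(0.75) = -5.5, f(1) = -6, f(3) = -10.
Sum = Σ Δs_i · f(s_i).
Sum = -36.375.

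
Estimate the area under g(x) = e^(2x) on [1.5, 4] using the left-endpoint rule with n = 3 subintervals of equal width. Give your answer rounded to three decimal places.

Δx = (4 − 1.5)/3 = 5/6.
Left endpoints: 1.5, 7/3, 19/6.
g(1.5) ≈ 20.086, g(7/3) ≈ 106.343, g(19/6) ≈ 563.030.
Sum = Δx · [g(1.5) + g(7/3) + g(19/6)].
Sum ≈ 574.549.

574.549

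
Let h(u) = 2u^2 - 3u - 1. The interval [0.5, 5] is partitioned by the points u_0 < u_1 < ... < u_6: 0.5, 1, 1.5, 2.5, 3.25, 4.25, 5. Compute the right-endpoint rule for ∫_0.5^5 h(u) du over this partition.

58.15625

Subinterval widths: 0.5, 0.5, 1, 0.75, 1, 0.75.
Right endpoints: 1, 1.5, 2.5, 3.25, 4.25, 5.
h(1) = -2, h(1.5) = -1, h(2.5) = 4, h(3.25) = 10.375, h(4.25) = 22.375, h(5) = 34.
Sum = Σ Δu_i · h(u_i).
Sum = 58.15625.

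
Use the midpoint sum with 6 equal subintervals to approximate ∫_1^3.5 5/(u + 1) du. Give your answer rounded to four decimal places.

Δu = (3.5 − 1)/6 = 5/12.
Midpoints: 29/24, 1.625, 49/24, 59/24, 2.875, 79/24.
f(29/24) = 120/53, f(1.625) = 40/21, f(49/24) = 120/73, f(59/24) = 120/83, f(2.875) = 40/31, f(79/24) = 120/103.
Sum = Δu · [f(29/24) + f(1.625) + f(49/24) + ...].
Sum ≈ 4.0475.

4.0475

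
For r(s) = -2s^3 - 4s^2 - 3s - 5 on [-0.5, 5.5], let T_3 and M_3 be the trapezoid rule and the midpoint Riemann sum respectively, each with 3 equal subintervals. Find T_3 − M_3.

-114

T_3 = -830.5.
M_3 = -716.5.
T_3 − M_3 = -114.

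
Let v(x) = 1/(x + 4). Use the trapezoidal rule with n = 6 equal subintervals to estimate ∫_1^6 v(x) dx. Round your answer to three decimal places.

Δx = (6 − 1)/6 = 5/6.
v(1) = 0.2, v(11/6) = 6/35, v(8/3) = 0.15, v(3.5) = 2/15, v(13/3) = 0.12, v(31/6) = 6/55, v(6) = 0.1.
T_6 = (Δx/2)·[v(x_0) + 2v(x_1) + ... + 2v(x_{5}) + v(x_6)].
Sum ≈ 0.695.

0.695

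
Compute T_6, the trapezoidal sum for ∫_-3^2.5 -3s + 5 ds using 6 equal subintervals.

31.625

Δs = (2.5 − (-3))/6 = 11/12.
f(-3) = 14, f(-25/12) = 11.25, f(-7/6) = 8.5, f(-0.25) = 5.75, f(2/3) = 3, f(19/12) = 0.25, f(2.5) = -2.5.
T_6 = (Δs/2)·[f(s_0) + 2f(s_1) + ... + 2f(s_{5}) + f(s_6)].
Sum = 31.625.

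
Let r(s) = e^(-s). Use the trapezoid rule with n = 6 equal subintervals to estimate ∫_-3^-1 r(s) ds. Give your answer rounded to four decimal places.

17.5278

Δs = (-1 − (-3))/6 = 1/3.
r(-3) ≈ 20.0855, r(-8/3) ≈ 14.3919, r(-7/3) ≈ 10.3123, r(-2) ≈ 7.3891, r(-5/3) ≈ 5.2945, r(-4/3) ≈ 3.7937, r(-1) ≈ 2.7183.
T_6 = (Δs/2)·[r(s_0) + 2r(s_1) + ... + 2r(s_{5}) + r(s_6)].
Sum ≈ 17.5278.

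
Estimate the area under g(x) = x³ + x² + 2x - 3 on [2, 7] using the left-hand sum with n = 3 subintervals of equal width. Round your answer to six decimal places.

446.481481

Δx = (7 − 2)/3 = 5/3.
Left endpoints: 2, 11/3, 16/3.
g(2) = 13, g(11/3) = 1811/27, g(16/3) = 5071/27.
Sum = Δx · [g(2) + g(11/3) + g(16/3)].
Sum ≈ 446.481481.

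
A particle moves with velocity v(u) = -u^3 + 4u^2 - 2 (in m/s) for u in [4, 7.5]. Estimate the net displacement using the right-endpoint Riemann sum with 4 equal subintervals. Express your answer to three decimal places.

-348.899

Δu = (7.5 − 4)/4 = 0.875.
Right endpoints: 4.875, 5.75, 6.625, 7.5.
v(4.875) = -11671/512, v(5.75) = -59.859375, v(6.625) = -60013/512, v(7.5) = -198.875.
Sum = Δu · [v(4.875) + v(5.75) + v(6.625) + v(7.5)].
Sum ≈ -348.899.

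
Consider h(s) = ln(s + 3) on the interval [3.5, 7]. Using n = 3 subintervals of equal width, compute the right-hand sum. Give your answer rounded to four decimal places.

7.6043

Δs = (7 − 3.5)/3 = 7/6.
Right endpoints: 14/3, 35/6, 7.
h(14/3) ≈ 2.0369, h(35/6) ≈ 2.1785, h(7) ≈ 2.3026.
Sum = Δs · [h(14/3) + h(35/6) + h(7)].
Sum ≈ 7.6043.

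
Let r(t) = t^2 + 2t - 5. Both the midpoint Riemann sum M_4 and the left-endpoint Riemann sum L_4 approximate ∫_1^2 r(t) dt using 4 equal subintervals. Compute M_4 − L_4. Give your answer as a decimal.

M_4 = 0.328125.
L_4 = -0.28125.
M_4 − L_4 = 0.609375.

0.609375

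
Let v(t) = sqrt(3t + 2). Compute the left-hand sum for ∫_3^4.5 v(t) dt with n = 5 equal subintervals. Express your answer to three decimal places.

Δt = (4.5 − 3)/5 = 0.3.
Left endpoints: 3, 3.3, 3.6, 3.9, 4.2.
v(3) ≈ 3.317, v(3.3) ≈ 3.450, v(3.6) ≈ 3.578, v(3.9) ≈ 3.701, v(4.2) ≈ 3.821.
Sum = Δt · [v(3) + v(3.3) + v(3.6) + v(3.9) + v(4.2)].
Sum ≈ 5.360.

5.360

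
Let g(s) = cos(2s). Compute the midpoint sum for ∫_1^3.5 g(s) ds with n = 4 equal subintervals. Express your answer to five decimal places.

Δs = (3.5 − 1)/4 = 0.625.
Midpoints: 1.3125, 1.9375, 2.5625, 3.1875.
g(1.3125) ≈ -0.86951, g(1.9375) ≈ -0.74290, g(2.5625) ≈ 0.40100, g(3.1875) ≈ 0.99579.
Sum = Δs · [g(1.3125) + g(1.9375) + g(2.5625) + g(3.1875)].
Sum ≈ -0.13476.

-0.13476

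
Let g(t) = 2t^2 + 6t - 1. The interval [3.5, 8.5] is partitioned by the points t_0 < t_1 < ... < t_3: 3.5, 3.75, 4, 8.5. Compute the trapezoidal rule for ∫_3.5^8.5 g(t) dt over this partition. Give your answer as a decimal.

586.21875

Subinterval widths: 0.25, 0.25, 4.5.
g(3.5) = 44.5, g(3.75) = 49.625, g(4) = 55, g(8.5) = 194.5.
On each subinterval the trapezoid contributes (Δt_i/2)·[g(t_{i-1}) + g(t_i)].
Sum = 586.21875.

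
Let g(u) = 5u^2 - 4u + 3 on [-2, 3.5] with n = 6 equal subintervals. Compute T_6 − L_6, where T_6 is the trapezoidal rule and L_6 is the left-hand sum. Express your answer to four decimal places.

T_6 ≈ 88.642940.
L_6 ≈ 79.820023.
T_6 − L_6 ≈ 8.8229.

8.8229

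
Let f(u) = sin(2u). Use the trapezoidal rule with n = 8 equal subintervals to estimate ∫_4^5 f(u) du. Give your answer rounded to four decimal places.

0.3450

Δu = (5 − 4)/8 = 0.125.
f(4) ≈ 0.9894, f(4.125) ≈ 0.9226, f(4.25) ≈ 0.7985, f(4.375) ≈ 0.6247, f(4.5) ≈ 0.4121, f(4.625) ≈ 0.1739, f(4.75) ≈ -0.0752, f(4.875) ≈ -0.3195, f(5) ≈ -0.5440.
T_8 = (Δu/2)·[f(u_0) + 2f(u_1) + ... + 2f(u_{7}) + f(u_8)].
Sum ≈ 0.3450.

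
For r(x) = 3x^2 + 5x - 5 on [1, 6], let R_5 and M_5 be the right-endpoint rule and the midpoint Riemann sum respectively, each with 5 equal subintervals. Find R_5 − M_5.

68.75

R_5 = 345.
M_5 = 276.25.
R_5 − M_5 = 68.75.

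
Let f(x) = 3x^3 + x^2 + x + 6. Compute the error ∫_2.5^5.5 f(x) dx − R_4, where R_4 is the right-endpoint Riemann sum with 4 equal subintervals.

Exact integral: ∫_2.5^5.5 f(x) dx = 737.25.
R_4 = 927.375.
Error = 737.25 − 927.375 = -190.125.

-190.125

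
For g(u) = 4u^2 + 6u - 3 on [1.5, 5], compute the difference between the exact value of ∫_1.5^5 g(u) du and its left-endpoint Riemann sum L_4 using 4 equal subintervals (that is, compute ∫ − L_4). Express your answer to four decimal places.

47.2135

Exact integral: ∫_1.5^5 g(u) du ≈ 219.916667.
L_4 = 172.703125.
Error ≈ 219.916667 − 172.703125 ≈ 47.2135.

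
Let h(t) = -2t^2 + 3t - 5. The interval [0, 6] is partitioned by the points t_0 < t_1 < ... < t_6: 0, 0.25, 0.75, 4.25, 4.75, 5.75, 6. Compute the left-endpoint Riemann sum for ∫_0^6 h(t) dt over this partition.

-80.53125

Subinterval widths: 0.25, 0.5, 3.5, 0.5, 1, 0.25.
Left endpoints: 0, 0.25, 0.75, 4.25, 4.75, 5.75.
h(0) = -5, h(0.25) = -4.375, h(0.75) = -3.875, h(4.25) = -28.375, h(4.75) = -35.875, h(5.75) = -53.875.
Sum = Σ Δt_i · h(t_i).
Sum = -80.53125.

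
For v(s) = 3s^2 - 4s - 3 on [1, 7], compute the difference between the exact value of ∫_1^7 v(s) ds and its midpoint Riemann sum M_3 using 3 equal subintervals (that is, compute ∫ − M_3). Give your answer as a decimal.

6

Exact integral: ∫_1^7 v(s) ds = 228.
M_3 = 222.
Error = 228 − 222 = 6.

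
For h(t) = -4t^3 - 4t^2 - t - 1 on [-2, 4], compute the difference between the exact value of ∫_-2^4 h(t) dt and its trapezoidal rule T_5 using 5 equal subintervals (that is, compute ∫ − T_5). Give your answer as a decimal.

23.04

Exact integral: ∫_-2^4 h(t) dt = -348.
T_5 = -371.04.
Error = -348 − (-371.04) = 23.04.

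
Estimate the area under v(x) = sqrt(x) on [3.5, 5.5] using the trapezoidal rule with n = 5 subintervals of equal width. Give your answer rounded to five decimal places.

4.23311

Δx = (5.5 − 3.5)/5 = 0.4.
v(3.5) ≈ 1.87083, v(3.9) ≈ 1.97484, v(4.3) ≈ 2.07364, v(4.7) ≈ 2.16795, v(5.1) ≈ 2.25832, v(5.5) ≈ 2.34521.
T_5 = (Δx/2)·[v(x_0) + 2v(x_1) + ... + 2v(x_{4}) + v(x_5)].
Sum ≈ 4.23311.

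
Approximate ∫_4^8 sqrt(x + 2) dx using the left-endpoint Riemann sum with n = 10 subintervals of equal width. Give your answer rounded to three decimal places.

11.141

Δx = (8 − 4)/10 = 0.4.
Left endpoints: 4, 4.4, 4.8, 5.2, 5.6, 6, 6.4, 6.8, 7.2, 7.6.
f(4) ≈ 2.449, f(4.4) ≈ 2.530, f(4.8) ≈ 2.608, f(5.2) ≈ 2.683, f(5.6) ≈ 2.757, f(6) ≈ 2.828, f(6.4) ≈ 2.898, f(6.8) ≈ 2.966, f(7.2) ≈ 3.033, f(7.6) ≈ 3.098.
Sum = Δx · [f(4) + f(4.4) + f(4.8) + ...].
Sum ≈ 11.141.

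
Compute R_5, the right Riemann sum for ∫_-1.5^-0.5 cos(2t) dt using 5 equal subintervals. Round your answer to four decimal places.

-0.1925

Δt = (-0.5 − (-1.5))/5 = 0.2.
Right endpoints: -1.3, -1.1, -0.9, -0.7, -0.5.
f(-1.3) ≈ -0.8569, f(-1.1) ≈ -0.5885, f(-0.9) ≈ -0.2272, f(-0.7) ≈ 0.1700, f(-0.5) ≈ 0.5403.
Sum = Δt · [f(-1.3) + f(-1.1) + f(-0.9) + f(-0.7) + f(-0.5)].
Sum ≈ -0.1925.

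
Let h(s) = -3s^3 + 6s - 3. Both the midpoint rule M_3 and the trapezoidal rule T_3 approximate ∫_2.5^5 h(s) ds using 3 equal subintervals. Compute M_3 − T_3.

14.6484375

M_3 = -385.8203125.
T_3 = -400.46875.
M_3 − T_3 = 14.6484375.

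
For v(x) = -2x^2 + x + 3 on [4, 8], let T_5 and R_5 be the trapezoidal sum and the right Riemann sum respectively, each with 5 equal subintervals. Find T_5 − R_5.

T_5 = -263.52.
R_5 = -300.32.
T_5 − R_5 = 36.8.

36.8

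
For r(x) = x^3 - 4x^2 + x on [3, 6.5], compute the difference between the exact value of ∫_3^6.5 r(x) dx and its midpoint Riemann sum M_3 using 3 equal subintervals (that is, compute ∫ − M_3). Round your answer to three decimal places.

4.069

Exact integral: ∫_3^6.5 r(x) dx ≈ 112.47396.
M_3 ≈ 108.40480.
Error ≈ 112.47396 − 108.40480 ≈ 4.069.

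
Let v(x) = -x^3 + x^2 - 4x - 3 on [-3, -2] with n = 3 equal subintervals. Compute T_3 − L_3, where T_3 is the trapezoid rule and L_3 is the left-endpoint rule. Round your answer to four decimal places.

T_3 ≈ 29.740741.
L_3 ≈ 34.407407.
T_3 − L_3 ≈ -4.6667.

-4.6667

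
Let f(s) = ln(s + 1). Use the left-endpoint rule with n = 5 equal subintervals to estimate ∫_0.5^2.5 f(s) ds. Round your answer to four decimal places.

1.6020

Δs = (2.5 − 0.5)/5 = 0.4.
Left endpoints: 0.5, 0.9, 1.3, 1.7, 2.1.
f(0.5) ≈ 0.4055, f(0.9) ≈ 0.6419, f(1.3) ≈ 0.8329, f(1.7) ≈ 0.9933, f(2.1) ≈ 1.1314.
Sum = Δs · [f(0.5) + f(0.9) + f(1.3) + f(1.7) + f(2.1)].
Sum ≈ 1.6020.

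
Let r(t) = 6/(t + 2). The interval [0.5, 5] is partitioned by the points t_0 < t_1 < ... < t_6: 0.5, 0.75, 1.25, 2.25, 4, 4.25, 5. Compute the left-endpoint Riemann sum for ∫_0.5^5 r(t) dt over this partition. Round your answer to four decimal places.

Subinterval widths: 0.25, 0.5, 1, 1.75, 0.25, 0.75.
Left endpoints: 0.5, 0.75, 1.25, 2.25, 4, 4.25.
r(0.5) = 2.4, r(0.75) = 24/11, r(1.25) = 24/13, r(2.25) = 24/17, r(4) = 1, r(4.25) = 0.96.
Sum = Σ Δt_i · r(t_i).
Sum ≈ 6.9777.

6.9777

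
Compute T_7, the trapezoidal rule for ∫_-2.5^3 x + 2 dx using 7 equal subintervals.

Δx = (3 − (-2.5))/7 = 11/14.
f(-2.5) = -0.5, f(-12/7) = 2/7, f(-13/14) = 15/14, f(-1/7) = 13/7, f(9/14) = 37/14, f(10/7) = 24/7, f(31/14) = 59/14, f(3) = 5.
T_7 = (Δx/2)·[f(x_0) + 2f(x_1) + ... + 2f(x_{6}) + f(x_7)].
Sum = 12.375.

12.375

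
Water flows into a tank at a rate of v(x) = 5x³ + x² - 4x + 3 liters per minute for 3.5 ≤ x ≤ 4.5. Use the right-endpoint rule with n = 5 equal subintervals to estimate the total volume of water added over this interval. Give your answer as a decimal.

Δx = (4.5 − 3.5)/5 = 0.2.
Right endpoints: 3.7, 3.9, 4.1, 4.3, 4.5.
v(3.7) = 255.155, v(3.9) = 299.205, v(4.1) = 348.015, v(4.3) = 401.825, v(4.5) = 460.875.
Sum = Δx · [v(3.7) + v(3.9) + v(4.1) + v(4.3) + v(4.5)].
Sum = 353.015.

353.015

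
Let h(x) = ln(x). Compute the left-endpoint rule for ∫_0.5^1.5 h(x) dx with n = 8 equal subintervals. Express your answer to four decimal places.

-0.1156

Δx = (1.5 − 0.5)/8 = 0.125.
Left endpoints: 0.5, 0.625, 0.75, 0.875, 1, 1.125, 1.25, 1.375.
h(0.5) ≈ -0.6931, h(0.625) ≈ -0.4700, h(0.75) ≈ -0.2877, h(0.875) ≈ -0.1335, h(1) ≈ 0.0000, h(1.125) ≈ 0.1178, h(1.25) ≈ 0.2231, h(1.375) ≈ 0.3185.
Sum = Δx · [h(0.5) + h(0.625) + h(0.75) + ...].
Sum ≈ -0.1156.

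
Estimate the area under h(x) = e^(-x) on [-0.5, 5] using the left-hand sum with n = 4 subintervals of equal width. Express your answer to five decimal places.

3.02174

Δx = (5 − (-0.5))/4 = 1.375.
Left endpoints: -0.5, 0.875, 2.25, 3.625.
h(-0.5) ≈ 1.64872, h(0.875) ≈ 0.41686, h(2.25) ≈ 0.10540, h(3.625) ≈ 0.02665.
Sum = Δx · [h(-0.5) + h(0.875) + h(2.25) + h(3.625)].
Sum ≈ 3.02174.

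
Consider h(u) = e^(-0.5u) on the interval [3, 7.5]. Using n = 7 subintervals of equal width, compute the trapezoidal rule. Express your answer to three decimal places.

Δu = (7.5 − 3)/7 = 9/14.
h(3) ≈ 0.223, h(51/14) ≈ 0.162, h(30/7) ≈ 0.117, h(69/14) ≈ 0.085, h(39/7) ≈ 0.062, h(87/14) ≈ 0.045, h(48/7) ≈ 0.032, h(7.5) ≈ 0.024.
T_7 = (Δu/2)·[h(u_0) + 2h(u_1) + ... + 2h(u_{6}) + h(u_7)].
Sum ≈ 0.403.

0.403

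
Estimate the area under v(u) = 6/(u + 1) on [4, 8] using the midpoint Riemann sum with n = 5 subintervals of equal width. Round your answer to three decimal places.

3.522

Δu = (8 − 4)/5 = 0.8.
Midpoints: 4.4, 5.2, 6, 6.8, 7.6.
v(4.4) = 10/9, v(5.2) = 30/31, v(6) = 6/7, v(6.8) = 10/13, v(7.6) = 30/43.
Sum = Δu · [v(4.4) + v(5.2) + v(6) + v(6.8) + v(7.6)].
Sum ≈ 3.522.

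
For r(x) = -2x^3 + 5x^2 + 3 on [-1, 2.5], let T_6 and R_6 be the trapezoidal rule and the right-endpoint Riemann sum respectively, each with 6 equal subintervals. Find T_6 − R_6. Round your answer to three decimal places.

T_6 ≈ 19.27633.
R_6 ≈ 17.23466.
T_6 − R_6 ≈ 2.042.

2.042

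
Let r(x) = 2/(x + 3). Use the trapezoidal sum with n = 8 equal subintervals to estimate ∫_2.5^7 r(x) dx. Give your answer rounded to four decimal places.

Δx = (7 − 2.5)/8 = 0.5625.
r(2.5) = 4/11, r(3.0625) = 32/97, r(3.625) = 16/53, r(4.1875) = 32/115, r(4.75) = 8/31, r(5.3125) = 32/133, r(5.875) = 16/71, r(6.4375) = 32/151, r(7) = 0.2.
T_8 = (Δx/2)·[r(x_0) + 2r(x_1) + ... + 2r(x_{7}) + r(x_8)].
Sum ≈ 1.1969.

1.1969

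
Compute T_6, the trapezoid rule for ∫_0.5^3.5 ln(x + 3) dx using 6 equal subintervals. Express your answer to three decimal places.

Δx = (3.5 − 0.5)/6 = 0.5.
f(0.5) ≈ 1.253, f(1) ≈ 1.386, f(1.5) ≈ 1.504, f(2) ≈ 1.609, f(2.5) ≈ 1.705, f(3) ≈ 1.792, f(3.5) ≈ 1.872.
T_6 = (Δx/2)·[f(x_0) + 2f(x_1) + ... + 2f(x_{5}) + f(x_6)].
Sum ≈ 4.779.

4.779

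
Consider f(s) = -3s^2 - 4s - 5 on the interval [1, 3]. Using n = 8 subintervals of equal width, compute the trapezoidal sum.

Δs = (3 − 1)/8 = 0.25.
f(1) = -12, f(1.25) = -14.6875, f(1.5) = -17.75, f(1.75) = -21.1875, f(2) = -25, f(2.25) = -29.1875, f(2.5) = -33.75, f(2.75) = -38.6875, f(3) = -44.
T_8 = (Δs/2)·[f(s_0) + 2f(s_1) + ... + 2f(s_{7}) + f(s_8)].
Sum = -52.0625.

-52.0625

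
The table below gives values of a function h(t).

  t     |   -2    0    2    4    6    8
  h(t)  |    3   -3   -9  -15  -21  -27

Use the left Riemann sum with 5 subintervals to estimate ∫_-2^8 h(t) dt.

-90

Δt = 2.
Sum = 2·[3 + (-3) + (-9) + (-15) + (-21)] = -90.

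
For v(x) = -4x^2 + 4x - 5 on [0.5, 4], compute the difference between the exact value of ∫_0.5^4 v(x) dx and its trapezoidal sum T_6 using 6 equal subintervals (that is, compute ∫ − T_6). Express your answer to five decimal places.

0.79398

Exact integral: ∫_0.5^4 v(x) dx ≈ -71.1666667.
T_6 ≈ -71.9606481.
Error ≈ -71.1666667 − (-71.9606481) ≈ 0.79398.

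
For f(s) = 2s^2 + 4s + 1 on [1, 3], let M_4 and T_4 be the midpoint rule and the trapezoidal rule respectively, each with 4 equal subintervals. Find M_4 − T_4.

-0.25

M_4 = 35.25.
T_4 = 35.5.
M_4 − T_4 = -0.25.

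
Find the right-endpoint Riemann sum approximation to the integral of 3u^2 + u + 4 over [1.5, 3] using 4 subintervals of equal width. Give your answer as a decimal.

Δu = (3 − 1.5)/4 = 0.375.
Right endpoints: 1.875, 2.25, 2.625, 3.
f(1.875) = 16.421875, f(2.25) = 21.4375, f(2.625) = 27.296875, f(3) = 34.
Sum = Δu · [f(1.875) + f(2.25) + f(2.625) + f(3)].
Sum = 37.18359375.

37.18359375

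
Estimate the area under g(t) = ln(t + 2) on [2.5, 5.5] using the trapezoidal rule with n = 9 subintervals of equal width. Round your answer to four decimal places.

5.3426

Δt = (5.5 − 2.5)/9 = 1/3.
g(2.5) ≈ 1.5041, g(17/6) ≈ 1.5755, g(19/6) ≈ 1.6422, g(3.5) ≈ 1.7047, g(23/6) ≈ 1.7636, g(25/6) ≈ 1.8192, g(4.5) ≈ 1.8718, g(29/6) ≈ 1.9218, g(31/6) ≈ 1.9694, g(5.5) ≈ 2.0149.
T_9 = (Δt/2)·[g(t_0) + 2g(t_1) + ... + 2g(t_{8}) + g(t_9)].
Sum ≈ 5.3426.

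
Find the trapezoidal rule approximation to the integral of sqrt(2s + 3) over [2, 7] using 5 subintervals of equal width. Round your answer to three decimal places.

17.180

Δs = (7 − 2)/5 = 1.
f(2) ≈ 2.646, f(3) ≈ 3.000, f(4) ≈ 3.317, f(5) ≈ 3.606, f(6) ≈ 3.873, f(7) ≈ 4.123.
T_5 = (Δs/2)·[f(s_0) + 2f(s_1) + ... + 2f(s_{4}) + f(s_5)].
Sum ≈ 17.180.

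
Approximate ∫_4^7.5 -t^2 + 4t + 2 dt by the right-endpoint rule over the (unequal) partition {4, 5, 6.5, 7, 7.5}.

Subinterval widths: 1, 1.5, 0.5, 0.5.
Right endpoints: 5, 6.5, 7, 7.5.
f(5) = -3, f(6.5) = -14.25, f(7) = -19, f(7.5) = -24.25.
Sum = Σ Δt_i · f(t_i).
Sum = -46.

-46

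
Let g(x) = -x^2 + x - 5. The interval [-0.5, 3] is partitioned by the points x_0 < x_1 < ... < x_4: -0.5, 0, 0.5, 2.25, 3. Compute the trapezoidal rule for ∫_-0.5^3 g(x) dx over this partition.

-23.171875

Subinterval widths: 0.5, 0.5, 1.75, 0.75.
g(-0.5) = -5.75, g(0) = -5, g(0.5) = -4.75, g(2.25) = -7.8125, g(3) = -11.
On each subinterval the trapezoid contributes (Δx_i/2)·[g(x_{i-1}) + g(x_i)].
Sum = -23.171875.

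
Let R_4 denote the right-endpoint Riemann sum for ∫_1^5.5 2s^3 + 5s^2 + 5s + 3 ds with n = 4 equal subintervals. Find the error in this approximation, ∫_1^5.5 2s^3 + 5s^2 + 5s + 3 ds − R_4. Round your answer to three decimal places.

Exact integral: ∫_1^5.5 f(s) ds = 819.28125.
R_4 ≈ 1123.50586.
Error ≈ 819.28125 − 1123.50586 ≈ -304.225.

-304.225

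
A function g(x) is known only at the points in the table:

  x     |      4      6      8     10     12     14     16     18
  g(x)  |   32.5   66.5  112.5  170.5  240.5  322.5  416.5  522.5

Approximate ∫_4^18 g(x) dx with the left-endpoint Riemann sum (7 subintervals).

Δx = 2.
Sum = 2·[32.5 + 66.5 + 112.5 + 170.5 + 240.5 + 322.5 + 416.5] = 2723.

2723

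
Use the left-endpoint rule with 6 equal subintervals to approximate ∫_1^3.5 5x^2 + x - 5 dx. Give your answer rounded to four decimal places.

51.0388

Δx = (3.5 − 1)/6 = 5/12.
Left endpoints: 1, 17/12, 11/6, 2.25, 8/3, 37/12.
f(1) = 1, f(17/12) = 929/144, f(11/6) = 491/36, f(2.25) = 22.5625, f(8/3) = 299/9, f(37/12) = 6569/144.
Sum = Δx · [f(1) + f(17/12) + f(11/6) + ...].
Sum ≈ 51.0388.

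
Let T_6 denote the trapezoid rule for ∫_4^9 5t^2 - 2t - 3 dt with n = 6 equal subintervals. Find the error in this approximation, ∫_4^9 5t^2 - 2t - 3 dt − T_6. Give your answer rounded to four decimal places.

Exact integral: ∫_4^9 f(t) dt ≈ 1028.333333.
T_6 ≈ 1031.226852.
Error ≈ 1028.333333 − 1031.226852 ≈ -2.8935.

-2.8935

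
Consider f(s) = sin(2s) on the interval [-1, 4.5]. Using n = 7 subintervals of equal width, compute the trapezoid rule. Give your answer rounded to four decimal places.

Δs = (4.5 − (-1))/7 = 11/14.
f(-1) ≈ -0.9093, f(-3/14) ≈ -0.4156, f(4/7) ≈ 0.9098, f(19/14) ≈ 0.4144, f(15/7) ≈ -0.9103, f(41/14) ≈ -0.4133, f(26/7) ≈ 0.9109, f(4.5) ≈ 0.4121.
T_7 = (Δs/2)·[f(s_0) + 2f(s_1) + ... + 2f(s_{6}) + f(s_7)].
Sum ≈ 0.1943.

0.1943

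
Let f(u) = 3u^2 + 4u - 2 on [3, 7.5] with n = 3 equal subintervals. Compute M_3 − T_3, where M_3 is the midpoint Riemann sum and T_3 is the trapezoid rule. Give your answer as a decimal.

M_3 = 477.84375.
T_3 = 485.4375.
M_3 − T_3 = -7.59375.

-7.59375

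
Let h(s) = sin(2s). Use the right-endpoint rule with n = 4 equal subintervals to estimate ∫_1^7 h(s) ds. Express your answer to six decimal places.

Δs = (7 − 1)/4 = 1.5.
Right endpoints: 2.5, 4, 5.5, 7.
h(2.5) ≈ -0.958924, h(4) ≈ 0.989358, h(5.5) ≈ -0.999990, h(7) ≈ 0.990607.
Sum = Δs · [h(2.5) + h(4) + h(5.5) + h(7)].
Sum ≈ 0.031577.

0.031577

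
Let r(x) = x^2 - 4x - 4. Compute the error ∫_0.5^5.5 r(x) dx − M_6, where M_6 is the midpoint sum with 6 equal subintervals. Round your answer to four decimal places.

Exact integral: ∫_0.5^5.5 r(x) dx ≈ -24.583333.
M_6 ≈ -24.872685.
Error ≈ -24.583333 − (-24.872685) ≈ 0.2894.

0.2894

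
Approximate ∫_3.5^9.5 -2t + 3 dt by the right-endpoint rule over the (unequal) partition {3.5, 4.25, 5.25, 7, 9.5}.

Subinterval widths: 0.75, 1, 1.75, 2.5.
Right endpoints: 4.25, 5.25, 7, 9.5.
f(4.25) = -5.5, f(5.25) = -7.5, f(7) = -11, f(9.5) = -16.
Sum = Σ Δt_i · f(t_i).
Sum = -70.875.

-70.875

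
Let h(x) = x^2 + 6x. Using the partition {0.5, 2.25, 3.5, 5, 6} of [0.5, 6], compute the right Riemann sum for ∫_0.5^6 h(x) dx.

228.546875

Subinterval widths: 1.75, 1.25, 1.5, 1.
Right endpoints: 2.25, 3.5, 5, 6.
h(2.25) = 18.5625, h(3.5) = 33.25, h(5) = 55, h(6) = 72.
Sum = Σ Δx_i · h(x_i).
Sum = 228.546875.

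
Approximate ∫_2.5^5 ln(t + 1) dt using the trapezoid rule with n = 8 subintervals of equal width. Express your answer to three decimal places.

3.865

Δt = (5 − 2.5)/8 = 0.3125.
f(2.5) ≈ 1.253, f(2.8125) ≈ 1.338, f(3.125) ≈ 1.417, f(3.4375) ≈ 1.490, f(3.75) ≈ 1.558, f(4.0625) ≈ 1.622, f(4.375) ≈ 1.682, f(4.6875) ≈ 1.738, f(5) ≈ 1.792.
T_8 = (Δt/2)·[f(t_0) + 2f(t_1) + ... + 2f(t_{7}) + f(t_8)].
Sum ≈ 3.865.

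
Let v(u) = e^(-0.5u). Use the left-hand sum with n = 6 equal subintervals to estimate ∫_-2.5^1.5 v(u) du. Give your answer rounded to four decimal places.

7.0977

Δu = (1.5 − (-2.5))/6 = 2/3.
Left endpoints: -2.5, -11/6, -7/6, -0.5, 1/6, 5/6.
v(-2.5) ≈ 3.4903, v(-11/6) ≈ 2.5009, v(-7/6) ≈ 1.7920, v(-0.5) ≈ 1.2840, v(1/6) ≈ 0.9200, v(5/6) ≈ 0.6592.
Sum = Δu · [v(-2.5) + v(-11/6) + v(-7/6) + ...].
Sum ≈ 7.0977.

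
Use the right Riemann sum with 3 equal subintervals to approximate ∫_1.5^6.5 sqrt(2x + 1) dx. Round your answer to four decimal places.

Δx = (6.5 − 1.5)/3 = 5/3.
Right endpoints: 19/6, 29/6, 6.5.
f(19/6) ≈ 2.7080, f(29/6) ≈ 3.2660, f(6.5) ≈ 3.7417.
Sum = Δx · [f(19/6) + f(29/6) + f(6.5)].
Sum ≈ 16.1928.

16.1928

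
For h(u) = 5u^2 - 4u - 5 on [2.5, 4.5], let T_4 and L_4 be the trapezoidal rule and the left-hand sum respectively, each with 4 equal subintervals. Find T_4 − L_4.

15.5

T_4 = 88.25.
L_4 = 72.75.
T_4 − L_4 = 15.5.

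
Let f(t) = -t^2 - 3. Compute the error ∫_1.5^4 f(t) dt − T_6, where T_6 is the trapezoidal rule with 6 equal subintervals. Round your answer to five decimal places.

Exact integral: ∫_1.5^4 f(t) dt ≈ -27.7083333.
T_6 ≈ -27.7806713.
Error ≈ -27.7083333 − (-27.7806713) ≈ 0.07234.

0.07234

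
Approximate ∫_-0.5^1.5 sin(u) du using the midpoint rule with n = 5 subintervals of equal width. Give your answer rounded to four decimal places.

0.8122

Δu = (1.5 − (-0.5))/5 = 0.4.
Midpoints: -0.3, 0.1, 0.5, 0.9, 1.3.
f(-0.3) ≈ -0.2955, f(0.1) ≈ 0.0998, f(0.5) ≈ 0.4794, f(0.9) ≈ 0.7833, f(1.3) ≈ 0.9636.
Sum = Δu · [f(-0.3) + f(0.1) + f(0.5) + f(0.9) + f(1.3)].
Sum ≈ 0.8122.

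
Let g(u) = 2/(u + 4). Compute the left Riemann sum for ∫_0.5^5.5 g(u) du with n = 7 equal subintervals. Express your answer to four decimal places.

1.5812

Δu = (5.5 − 0.5)/7 = 5/7.
Left endpoints: 0.5, 17/14, 27/14, 37/14, 47/14, 57/14, 67/14.
g(0.5) = 4/9, g(17/14) = 28/73, g(27/14) = 28/83, g(37/14) = 28/93, g(47/14) = 28/103, g(57/14) = 28/113, g(67/14) = 28/123.
Sum = Δu · [g(0.5) + g(17/14) + g(27/14) + ...].
Sum ≈ 1.5812.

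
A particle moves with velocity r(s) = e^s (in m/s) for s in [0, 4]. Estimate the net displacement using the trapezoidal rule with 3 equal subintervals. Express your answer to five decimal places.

Δs = (4 − 0)/3 = 4/3.
r(0) ≈ 1.00000, r(4/3) ≈ 3.79367, r(8/3) ≈ 14.39192, r(4) ≈ 54.59815.
T_3 = (Δs/2)·[r(s_0) + 2r(s_1) + 2r(s_2) + r(s_3)].
Sum ≈ 61.31288.

61.31288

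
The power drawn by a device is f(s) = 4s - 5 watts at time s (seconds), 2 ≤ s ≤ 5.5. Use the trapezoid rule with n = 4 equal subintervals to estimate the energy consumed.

35

Δs = (5.5 − 2)/4 = 0.875.
f(2) = 3, f(2.875) = 6.5, f(3.75) = 10, f(4.625) = 13.5, f(5.5) = 17.
T_4 = (Δs/2)·[f(s_0) + 2f(s_1) + 2f(s_2) + 2f(s_3) + f(s_4)].
Sum = 35.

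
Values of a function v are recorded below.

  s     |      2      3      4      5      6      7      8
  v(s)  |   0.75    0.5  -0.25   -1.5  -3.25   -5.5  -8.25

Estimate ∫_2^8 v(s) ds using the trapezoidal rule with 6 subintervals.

Δs = 1.
T_6 = (1/2)·[0.75 + 2·0.5 + 2·(-0.25) + 2·(-1.5) + 2·(-3.25) + 2·(-5.5) + (-8.25)] = -13.75.

-13.75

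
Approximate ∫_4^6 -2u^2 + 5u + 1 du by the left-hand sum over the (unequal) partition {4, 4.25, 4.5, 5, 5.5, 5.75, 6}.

-43.8125

Subinterval widths: 0.25, 0.25, 0.5, 0.5, 0.25, 0.25.
Left endpoints: 4, 4.25, 4.5, 5, 5.5, 5.75.
f(4) = -11, f(4.25) = -13.875, f(4.5) = -17, f(5) = -24, f(5.5) = -32, f(5.75) = -36.375.
Sum = Σ Δu_i · f(u_i).
Sum = -43.8125.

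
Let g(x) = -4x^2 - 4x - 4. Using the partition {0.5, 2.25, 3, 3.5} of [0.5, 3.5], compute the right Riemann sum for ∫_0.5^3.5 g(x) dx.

Subinterval widths: 1.75, 0.75, 0.5.
Right endpoints: 2.25, 3, 3.5.
g(2.25) = -33.25, g(3) = -52, g(3.5) = -67.
Sum = Σ Δx_i · g(x_i).
Sum = -130.6875.

-130.6875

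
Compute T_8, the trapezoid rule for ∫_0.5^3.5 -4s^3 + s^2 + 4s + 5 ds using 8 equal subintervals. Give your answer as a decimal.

Δs = (3.5 − 0.5)/8 = 0.375.
f(0.5) = 6.75, f(0.875) = 6.5859375, f(1.25) = 3.75, f(1.625) = -3.0234375, f(2) = -15, f(2.375) = -33.4453125, f(2.75) = -59.625, f(3.125) = -94.8046875, f(3.5) = -140.25.
T_8 = (Δs/2)·[f(s_0) + 2f(s_1) + ... + 2f(s_{7}) + f(s_8)].
Sum = -98.3671875.

-98.3671875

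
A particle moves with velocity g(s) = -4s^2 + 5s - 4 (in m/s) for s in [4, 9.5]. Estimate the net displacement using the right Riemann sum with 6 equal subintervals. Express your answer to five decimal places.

-1020.81019

Δs = (9.5 − 4)/6 = 11/12.
Right endpoints: 59/12, 35/6, 6.75, 23/3, 103/12, 9.5.
g(59/12) = -685/9, g(35/6) = -1997/18, g(6.75) = -152.5, g(23/3) = -1807/9, g(103/12) = -2302/9, g(9.5) = -317.5.
Sum = Δs · [g(59/12) + g(35/6) + g(6.75) + ...].
Sum ≈ -1020.81019.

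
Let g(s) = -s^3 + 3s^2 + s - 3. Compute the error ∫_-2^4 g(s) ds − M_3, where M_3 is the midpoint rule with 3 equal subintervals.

Exact integral: ∫_-2^4 g(s) ds = 0.
M_3 = 0.
Error = 0 − 0 = 0.

0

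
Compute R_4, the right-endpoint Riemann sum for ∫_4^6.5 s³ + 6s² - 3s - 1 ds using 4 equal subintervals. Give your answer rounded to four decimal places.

Δs = (6.5 − 4)/4 = 0.625.
Right endpoints: 4.625, 5.25, 5.875, 6.5.
f(4.625) = 108749/512, f(5.25) = 293.328125, f(5.875) = 200319/512, f(6.5) = 507.625.
Sum = Δs · [f(4.625) + f(5.25) + f(5.875) + f(6.5)].
Sum ≈ 877.8760.

877.8760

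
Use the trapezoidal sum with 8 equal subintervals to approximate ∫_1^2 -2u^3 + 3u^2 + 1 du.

0.484375

Δu = (2 − 1)/8 = 0.125.
f(1) = 2, f(1.125) = 1.94921875, f(1.25) = 1.78125, f(1.375) = 1.47265625, f(1.5) = 1, f(1.625) = 0.33984375, f(1.75) = -0.53125, f(1.875) = -1.63671875, f(2) = -3.
T_8 = (Δu/2)·[f(u_0) + 2f(u_1) + ... + 2f(u_{7}) + f(u_8)].
Sum = 0.484375.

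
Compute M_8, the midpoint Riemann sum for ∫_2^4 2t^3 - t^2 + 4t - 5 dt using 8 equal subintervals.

Δt = (4 − 2)/8 = 0.25.
Midpoints: 2.125, 2.375, 2.625, 2.875, 3.125, 3.375, 3.625, 3.875.
f(2.125) = 18.17578125, f(2.375) = 25.65234375, f(2.625) = 34.78515625, f(2.875) = 45.76171875, f(3.125) = 58.76953125, f(3.375) = 73.99609375, f(3.625) = 91.62890625, f(3.875) = 111.85546875.
Sum = Δt · [f(2.125) + f(2.375) + f(2.625) + ...].
Sum = 115.15625.

115.15625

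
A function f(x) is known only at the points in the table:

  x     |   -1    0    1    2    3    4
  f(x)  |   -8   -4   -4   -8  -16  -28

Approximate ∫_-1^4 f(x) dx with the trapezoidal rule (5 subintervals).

Δx = 1.
T_5 = (1/2)·[(-8) + 2·(-4) + 2·(-4) + 2·(-8) + 2·(-16) + (-28)] = -50.

-50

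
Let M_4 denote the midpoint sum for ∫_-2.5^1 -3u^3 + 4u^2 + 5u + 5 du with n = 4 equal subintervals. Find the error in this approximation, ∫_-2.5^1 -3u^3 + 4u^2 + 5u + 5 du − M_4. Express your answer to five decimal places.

Exact integral: ∫_-2.5^1 f(u) du ≈ 55.0885417.
M_4 ≈ 52.6879883.
Error ≈ 55.0885417 − 52.6879883 ≈ 2.40055.

2.40055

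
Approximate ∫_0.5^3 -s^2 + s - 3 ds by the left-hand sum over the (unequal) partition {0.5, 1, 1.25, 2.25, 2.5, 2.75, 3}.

Subinterval widths: 0.5, 0.25, 1, 0.25, 0.25, 0.25.
Left endpoints: 0.5, 1, 1.25, 2.25, 2.5, 2.75.
f(0.5) = -2.75, f(1) = -3, f(1.25) = -3.3125, f(2.25) = -5.8125, f(2.5) = -6.75, f(2.75) = -7.8125.
Sum = Σ Δs_i · f(s_i).
Sum = -10.53125.

-10.53125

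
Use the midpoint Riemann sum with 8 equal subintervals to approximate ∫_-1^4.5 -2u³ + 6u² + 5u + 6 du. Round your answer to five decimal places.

61.81860

Δu = (4.5 − (-1))/8 = 0.6875.
Midpoints: -0.65625, 0.03125, 0.71875, 1.40625, 2.09375, 2.78125, 3.46875, 4.15625.
f(-0.65625) = 96141/16384, f(0.03125) = 100959/16384, f(0.71875) = 195801/16384, f(1.40625) = 316779/16384, f(2.09375) = 400005/16384, f(2.78125) = 381591/16384, f(3.46875) = 197649/16384, f(4.15625) = -215709/16384.
Sum = Δu · [f(-0.65625) + f(0.03125) + f(0.71875) + ...].
Sum ≈ 61.81860.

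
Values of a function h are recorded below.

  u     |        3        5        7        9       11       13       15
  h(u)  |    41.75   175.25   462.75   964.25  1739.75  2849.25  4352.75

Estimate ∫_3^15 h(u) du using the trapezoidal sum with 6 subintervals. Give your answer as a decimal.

Δu = 2.
T_6 = (2/2)·[41.75 + 2·175.25 + 2·462.75 + 2·964.25 + 2·1739.75 + 2·2849.25 + 4352.75] = 16777.

16777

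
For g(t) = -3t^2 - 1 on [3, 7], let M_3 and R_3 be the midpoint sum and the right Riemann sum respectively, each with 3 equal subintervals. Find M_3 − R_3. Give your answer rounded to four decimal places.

M_3 ≈ -318.222222.
R_3 ≈ -403.555556.
M_3 − R_3 ≈ 85.3333.

85.3333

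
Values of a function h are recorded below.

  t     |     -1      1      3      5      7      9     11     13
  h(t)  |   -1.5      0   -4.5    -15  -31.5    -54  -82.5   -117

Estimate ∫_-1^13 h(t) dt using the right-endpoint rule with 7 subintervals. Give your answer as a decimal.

-609

Δt = 2.
Sum = 2·[0 + (-4.5) + (-15) + (-31.5) + (-54) + (-82.5) + (-117)] = -609.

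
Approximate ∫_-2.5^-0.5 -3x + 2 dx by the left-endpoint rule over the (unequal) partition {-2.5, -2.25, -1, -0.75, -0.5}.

Subinterval widths: 0.25, 1.25, 0.25, 0.25.
Left endpoints: -2.5, -2.25, -1, -0.75.
f(-2.5) = 9.5, f(-2.25) = 8.75, f(-1) = 5, f(-0.75) = 4.25.
Sum = Σ Δx_i · f(x_i).
Sum = 15.625.

15.625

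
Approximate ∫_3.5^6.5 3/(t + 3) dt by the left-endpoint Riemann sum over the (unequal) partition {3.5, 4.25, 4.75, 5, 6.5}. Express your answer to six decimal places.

Subinterval widths: 0.75, 0.5, 0.25, 1.5.
Left endpoints: 3.5, 4.25, 4.75, 5.
f(3.5) = 6/13, f(4.25) = 12/29, f(4.75) = 12/31, f(5) = 0.375.
Sum = Σ Δt_i · f(t_i).
Sum ≈ 1.212325.

1.212325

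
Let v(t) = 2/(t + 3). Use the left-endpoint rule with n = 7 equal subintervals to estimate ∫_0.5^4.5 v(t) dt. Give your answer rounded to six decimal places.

1.614819

Δt = (4.5 − 0.5)/7 = 4/7.
Left endpoints: 0.5, 15/14, 23/14, 31/14, 39/14, 47/14, 55/14.
v(0.5) = 4/7, v(15/14) = 28/57, v(23/14) = 28/65, v(31/14) = 28/73, v(39/14) = 28/81, v(47/14) = 28/89, v(55/14) = 28/97.
Sum = Δt · [v(0.5) + v(15/14) + v(23/14) + ...].
Sum ≈ 1.614819.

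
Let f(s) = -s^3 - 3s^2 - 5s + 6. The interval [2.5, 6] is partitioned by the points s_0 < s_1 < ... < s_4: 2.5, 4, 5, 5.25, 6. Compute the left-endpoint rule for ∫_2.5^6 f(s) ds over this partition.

-427.79296875

Subinterval widths: 1.5, 1, 0.25, 0.75.
Left endpoints: 2.5, 4, 5, 5.25.
f(2.5) = -40.875, f(4) = -126, f(5) = -219, f(5.25) = -247.640625.
Sum = Σ Δs_i · f(s_i).
Sum = -427.79296875.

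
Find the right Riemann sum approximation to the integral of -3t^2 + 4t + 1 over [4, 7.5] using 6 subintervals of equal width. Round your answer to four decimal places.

-305.6059

Δt = (7.5 − 4)/6 = 7/12.
Right endpoints: 55/12, 31/6, 5.75, 19/3, 83/12, 7.5.
f(55/12) = -43.6875, f(31/6) = -701/12, f(5.75) = -75.1875, f(19/3) = -94, f(83/12) = -5513/48, f(7.5) = -137.75.
Sum = Δt · [f(55/12) + f(31/6) + f(5.75) + ...].
Sum ≈ -305.6059.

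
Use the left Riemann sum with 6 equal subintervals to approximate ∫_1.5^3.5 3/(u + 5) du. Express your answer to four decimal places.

0.8232

Δu = (3.5 − 1.5)/6 = 1/3.
Left endpoints: 1.5, 11/6, 13/6, 2.5, 17/6, 19/6.
f(1.5) = 6/13, f(11/6) = 18/41, f(13/6) = 18/43, f(2.5) = 0.4, f(17/6) = 18/47, f(19/6) = 18/49.
Sum = Δu · [f(1.5) + f(11/6) + f(13/6) + ...].
Sum ≈ 0.8232.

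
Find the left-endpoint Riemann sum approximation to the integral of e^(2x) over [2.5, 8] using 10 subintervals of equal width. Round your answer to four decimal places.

2438560.0298

Δx = (8 − 2.5)/10 = 0.55.
Left endpoints: 2.5, 3.05, 3.6, 4.15, 4.7, 5.25, 5.8, 6.35, 6.9, 7.45.
f(2.5) ≈ 148.4132, f(3.05) ≈ 445.8578, f(3.6) ≈ 1339.4308, f(4.15) ≈ 4023.8724, f(4.7) ≈ 12088.3807, f(5.25) ≈ 36315.5027, f(5.8) ≈ 109097.7993, f(6.35) ≈ 327747.9019, f(6.9) ≈ 984609.1112, f(7.45) ≈ 2957929.2388.
Sum = Δx · [f(2.5) + f(3.05) + f(3.6) + ...].
Sum ≈ 2438560.0298.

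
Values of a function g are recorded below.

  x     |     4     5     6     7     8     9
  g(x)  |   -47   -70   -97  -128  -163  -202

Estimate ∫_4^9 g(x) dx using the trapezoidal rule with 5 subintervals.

-582.5

Δx = 1.
T_5 = (1/2)·[(-47) + 2·(-70) + 2·(-97) + 2·(-128) + 2·(-163) + (-202)] = -582.5.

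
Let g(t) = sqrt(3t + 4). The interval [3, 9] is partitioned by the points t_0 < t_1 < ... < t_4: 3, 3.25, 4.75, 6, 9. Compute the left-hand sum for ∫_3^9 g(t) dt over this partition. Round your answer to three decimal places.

Subinterval widths: 0.25, 1.5, 1.25, 3.
Left endpoints: 3, 3.25, 4.75, 6.
g(3) ≈ 3.606, g(3.25) ≈ 3.708, g(4.75) ≈ 4.272, g(6) ≈ 4.690.
Sum = Σ Δt_i · g(t_i).
Sum ≈ 25.875.

25.875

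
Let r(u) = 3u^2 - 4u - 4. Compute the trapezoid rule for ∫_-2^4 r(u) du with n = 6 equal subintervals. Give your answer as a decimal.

Δu = (4 − (-2))/6 = 1.
r(-2) = 16, r(-1) = 3, r(0) = -4, r(1) = -5, r(2) = 0, r(3) = 11, r(4) = 28.
T_6 = (Δu/2)·[r(u_0) + 2r(u_1) + ... + 2r(u_{5}) + r(u_6)].
Sum = 27.

27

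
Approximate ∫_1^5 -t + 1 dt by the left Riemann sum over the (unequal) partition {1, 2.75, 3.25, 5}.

-4.8125

Subinterval widths: 1.75, 0.5, 1.75.
Left endpoints: 1, 2.75, 3.25.
f(1) = 0, f(2.75) = -1.75, f(3.25) = -2.25.
Sum = Σ Δt_i · f(t_i).
Sum = -4.8125.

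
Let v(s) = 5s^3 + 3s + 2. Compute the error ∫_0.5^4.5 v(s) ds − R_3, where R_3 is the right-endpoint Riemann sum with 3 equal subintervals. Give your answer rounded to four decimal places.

-355.7778

Exact integral: ∫_0.5^4.5 v(s) ds = 550.5.
R_3 ≈ 906.277778.
Error ≈ 550.5 − 906.277778 ≈ -355.7778.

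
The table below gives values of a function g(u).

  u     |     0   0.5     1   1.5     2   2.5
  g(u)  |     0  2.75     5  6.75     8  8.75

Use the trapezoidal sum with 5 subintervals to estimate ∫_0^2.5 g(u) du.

Δu = 0.5.
T_5 = (0.5/2)·[0 + 2·2.75 + 2·5 + 2·6.75 + 2·8 + 8.75] = 13.4375.

13.4375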